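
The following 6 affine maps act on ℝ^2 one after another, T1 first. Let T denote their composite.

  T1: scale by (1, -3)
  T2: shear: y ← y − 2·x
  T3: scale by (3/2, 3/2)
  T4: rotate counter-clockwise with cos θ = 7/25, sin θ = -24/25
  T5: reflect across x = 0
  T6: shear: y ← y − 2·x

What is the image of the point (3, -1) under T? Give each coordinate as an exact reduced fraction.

T(p) = (153/50, -117/10)

T1 scale by (1, -3): (3, -1) → (3, 3)
T2 shear: y ← y − 2·x: (3, 3) → (3, -3)
T3 scale by (3/2, 3/2): (3, -3) → (9/2, -9/2)
T4 rotate counter-clockwise with cos θ = 7/25, sin θ = -24/25: (9/2, -9/2) → (-153/50, -279/50)
T5 reflect across x = 0: (-153/50, -279/50) → (153/50, -279/50)
T6 shear: y ← y − 2·x: (153/50, -279/50) → (153/50, -117/10)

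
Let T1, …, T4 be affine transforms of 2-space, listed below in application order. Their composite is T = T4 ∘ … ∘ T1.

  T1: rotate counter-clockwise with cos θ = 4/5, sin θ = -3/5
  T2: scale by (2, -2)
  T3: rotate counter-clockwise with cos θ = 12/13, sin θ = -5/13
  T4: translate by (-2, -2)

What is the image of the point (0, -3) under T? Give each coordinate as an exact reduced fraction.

T1 rotate counter-clockwise with cos θ = 4/5, sin θ = -3/5: (0, -3) → (-9/5, -12/5)
T2 scale by (2, -2): (-9/5, -12/5) → (-18/5, 24/5)
T3 rotate counter-clockwise with cos θ = 12/13, sin θ = -5/13: (-18/5, 24/5) → (-96/65, 378/65)
T4 translate by (-2, -2): (-96/65, 378/65) → (-226/65, 248/65)

T(p) = (-226/65, 248/65)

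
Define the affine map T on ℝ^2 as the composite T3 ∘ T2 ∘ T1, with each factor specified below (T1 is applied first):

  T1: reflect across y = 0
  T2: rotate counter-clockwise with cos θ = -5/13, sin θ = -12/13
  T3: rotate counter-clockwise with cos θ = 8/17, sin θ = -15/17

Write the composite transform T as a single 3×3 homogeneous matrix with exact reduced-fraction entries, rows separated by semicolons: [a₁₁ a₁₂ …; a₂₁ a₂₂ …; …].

T = [-220/221 -21/221 0; -21/221 220/221 0; 0 0 1]

T1 = [1 0 0; 0 -1 0; 0 0 1]
T2·T1 = [-5/13 -12/13 0; -12/13 5/13 0; 0 0 1]
T3·…·T1 = [-220/221 -21/221 0; -21/221 220/221 0; 0 0 1]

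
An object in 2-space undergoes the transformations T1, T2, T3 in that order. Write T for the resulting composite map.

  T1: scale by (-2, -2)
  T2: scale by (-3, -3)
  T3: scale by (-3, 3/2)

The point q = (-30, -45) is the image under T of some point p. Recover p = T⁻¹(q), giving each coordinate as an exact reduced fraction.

p = (5/3, -5)

T1 = [-2 0 0; 0 -2 0; 0 0 1]
T2·T1 = [6 0 0; 0 6 0; 0 0 1]
T3·…·T1 = [-18 0 0; 0 9 0; 0 0 1]
det M = -162; M⁻¹ = [-1/18 0 0; 0 1/9 0; 0 0 1]
M⁻¹ · (-30, -45)ᵀ = (5/3, -5)ᵀ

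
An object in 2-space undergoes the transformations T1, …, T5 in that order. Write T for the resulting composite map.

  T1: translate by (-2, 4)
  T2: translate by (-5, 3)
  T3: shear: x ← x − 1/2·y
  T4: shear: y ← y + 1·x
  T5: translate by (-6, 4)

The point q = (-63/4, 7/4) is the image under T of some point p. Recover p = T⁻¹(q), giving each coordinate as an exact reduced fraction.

p = (1, 1/2)

T1 = [1 0 -2; 0 1 4; 0 0 1]
T2·T1 = [1 0 -7; 0 1 7; 0 0 1]
T3·…·T1 = [1 -1/2 -21/2; 0 1 7; 0 0 1]
T4·…·T1 = [1 -1/2 -21/2; 1 1/2 -7/2; 0 0 1]
T5·…·T1 = [1 -1/2 -33/2; 1 1/2 1/2; 0 0 1]
det M = 1; M⁻¹ = [1/2 1/2 8; -1 1 -17; 0 0 1]
M⁻¹ · (-63/4, 7/4)ᵀ = (1, 1/2)ᵀ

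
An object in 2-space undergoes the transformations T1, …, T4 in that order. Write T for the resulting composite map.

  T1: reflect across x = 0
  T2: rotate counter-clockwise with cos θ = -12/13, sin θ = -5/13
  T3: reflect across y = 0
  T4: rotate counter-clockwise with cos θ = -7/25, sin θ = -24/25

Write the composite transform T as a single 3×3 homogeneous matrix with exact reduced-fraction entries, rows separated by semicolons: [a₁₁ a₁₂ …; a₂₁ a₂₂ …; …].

T = [-204/325 253/325 0; -253/325 -204/325 0; 0 0 1]

T1 = [-1 0 0; 0 1 0; 0 0 1]
T2·T1 = [12/13 5/13 0; 5/13 -12/13 0; 0 0 1]
T3·…·T1 = [12/13 5/13 0; -5/13 12/13 0; 0 0 1]
T4·…·T1 = [-204/325 253/325 0; -253/325 -204/325 0; 0 0 1]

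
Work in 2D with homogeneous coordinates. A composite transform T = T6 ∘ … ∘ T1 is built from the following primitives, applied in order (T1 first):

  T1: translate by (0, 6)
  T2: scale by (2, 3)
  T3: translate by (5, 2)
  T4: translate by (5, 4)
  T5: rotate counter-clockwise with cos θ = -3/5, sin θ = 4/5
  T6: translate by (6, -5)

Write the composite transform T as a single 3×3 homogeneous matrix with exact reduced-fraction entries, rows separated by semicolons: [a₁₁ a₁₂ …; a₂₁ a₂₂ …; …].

T1 = [1 0 0; 0 1 6; 0 0 1]
T2·T1 = [2 0 0; 0 3 18; 0 0 1]
T3·…·T1 = [2 0 5; 0 3 20; 0 0 1]
T4·…·T1 = [2 0 10; 0 3 24; 0 0 1]
T5·…·T1 = [-6/5 -12/5 -126/5; 8/5 -9/5 -32/5; 0 0 1]
T6·…·T1 = [-6/5 -12/5 -96/5; 8/5 -9/5 -57/5; 0 0 1]

T = [-6/5 -12/5 -96/5; 8/5 -9/5 -57/5; 0 0 1]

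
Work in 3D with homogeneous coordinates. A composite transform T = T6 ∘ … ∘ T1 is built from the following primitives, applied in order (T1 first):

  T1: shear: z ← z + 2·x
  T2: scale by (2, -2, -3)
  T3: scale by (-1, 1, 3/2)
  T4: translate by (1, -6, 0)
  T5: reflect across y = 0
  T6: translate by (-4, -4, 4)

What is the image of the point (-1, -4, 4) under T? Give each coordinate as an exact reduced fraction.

T1 shear: z ← z + 2·x: (-1, -4, 4) → (-1, -4, 2)
T2 scale by (2, -2, -3): (-1, -4, 2) → (-2, 8, -6)
T3 scale by (-1, 1, 3/2): (-2, 8, -6) → (2, 8, -9)
T4 translate by (1, -6, 0): (2, 8, -9) → (3, 2, -9)
T5 reflect across y = 0: (3, 2, -9) → (3, -2, -9)
T6 translate by (-4, -4, 4): (3, -2, -9) → (-1, -6, -5)

T(p) = (-1, -6, -5)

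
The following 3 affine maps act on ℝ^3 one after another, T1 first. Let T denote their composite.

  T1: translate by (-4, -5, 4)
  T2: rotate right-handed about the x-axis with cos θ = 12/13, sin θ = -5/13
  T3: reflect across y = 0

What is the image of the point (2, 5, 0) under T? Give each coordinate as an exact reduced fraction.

T(p) = (-2, -20/13, 48/13)

T1 translate by (-4, -5, 4): (2, 5, 0) → (-2, 0, 4)
T2 rotate right-handed about the x-axis with cos θ = 12/13, sin θ = -5/13: (-2, 0, 4) → (-2, 20/13, 48/13)
T3 reflect across y = 0: (-2, 20/13, 48/13) → (-2, -20/13, 48/13)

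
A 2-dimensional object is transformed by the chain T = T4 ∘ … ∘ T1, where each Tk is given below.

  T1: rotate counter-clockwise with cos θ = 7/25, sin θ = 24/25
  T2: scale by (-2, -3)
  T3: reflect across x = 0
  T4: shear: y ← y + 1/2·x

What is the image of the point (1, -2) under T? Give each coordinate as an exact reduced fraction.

T1 rotate counter-clockwise with cos θ = 7/25, sin θ = 24/25: (1, -2) → (11/5, 2/5)
T2 scale by (-2, -3): (11/5, 2/5) → (-22/5, -6/5)
T3 reflect across x = 0: (-22/5, -6/5) → (22/5, -6/5)
T4 shear: y ← y + 1/2·x: (22/5, -6/5) → (22/5, 1)

T(p) = (22/5, 1)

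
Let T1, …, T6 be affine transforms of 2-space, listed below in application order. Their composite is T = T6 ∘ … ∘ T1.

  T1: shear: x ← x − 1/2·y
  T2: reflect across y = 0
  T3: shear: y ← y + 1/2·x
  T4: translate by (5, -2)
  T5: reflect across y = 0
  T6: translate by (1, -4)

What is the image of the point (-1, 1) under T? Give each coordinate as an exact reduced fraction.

T(p) = (9/2, -1/4)

T1 shear: x ← x − 1/2·y: (-1, 1) → (-3/2, 1)
T2 reflect across y = 0: (-3/2, 1) → (-3/2, -1)
T3 shear: y ← y + 1/2·x: (-3/2, -1) → (-3/2, -7/4)
T4 translate by (5, -2): (-3/2, -7/4) → (7/2, -15/4)
T5 reflect across y = 0: (7/2, -15/4) → (7/2, 15/4)
T6 translate by (1, -4): (7/2, 15/4) → (9/2, -1/4)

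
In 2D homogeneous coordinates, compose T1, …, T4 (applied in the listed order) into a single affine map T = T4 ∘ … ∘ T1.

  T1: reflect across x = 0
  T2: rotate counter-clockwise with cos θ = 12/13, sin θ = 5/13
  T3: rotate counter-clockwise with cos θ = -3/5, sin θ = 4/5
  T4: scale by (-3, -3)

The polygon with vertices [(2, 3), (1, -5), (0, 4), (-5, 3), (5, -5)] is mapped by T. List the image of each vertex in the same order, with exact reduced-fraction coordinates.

image vertices: (-3/5, 54/5), (-51/5, -57/5), (396/65, 672/65), (1137/65, 9/65), (-267/13, -69/13)

T1 reflect across x = 0: (2, 3) → (-2, 3); (1, -5) → (-1, -5); (0, 4) → (0, 4); (-5, 3) → (5, 3); (5, -5) → (-5, -5)
T2 rotate counter-clockwise with cos θ = 12/13, sin θ = 5/13: (-2, 3) → (-3, 2); (-1, -5) → (1, -5); (0, 4) → (-20/13, 48/13); (5, 3) → (45/13, 61/13); (-5, -5) → (-35/13, -85/13)
T3 rotate counter-clockwise with cos θ = -3/5, sin θ = 4/5: (-3, 2) → (1/5, -18/5); (1, -5) → (17/5, 19/5); (-20/13, 48/13) → (-132/65, -224/65); (45/13, 61/13) → (-379/65, -3/65); (-35/13, -85/13) → (89/13, 23/13)
T4 scale by (-3, -3): (1/5, -18/5) → (-3/5, 54/5); (17/5, 19/5) → (-51/5, -57/5); (-132/65, -224/65) → (396/65, 672/65); (-379/65, -3/65) → (1137/65, 9/65); (89/13, 23/13) → (-267/13, -69/13)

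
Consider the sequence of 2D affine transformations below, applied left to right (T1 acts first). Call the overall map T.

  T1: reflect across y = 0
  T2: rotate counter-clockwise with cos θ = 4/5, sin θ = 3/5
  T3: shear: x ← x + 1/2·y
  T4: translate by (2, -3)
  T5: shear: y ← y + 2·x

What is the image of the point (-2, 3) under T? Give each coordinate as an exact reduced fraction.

T1 reflect across y = 0: (-2, 3) → (-2, -3)
T2 rotate counter-clockwise with cos θ = 4/5, sin θ = 3/5: (-2, -3) → (1/5, -18/5)
T3 shear: x ← x + 1/2·y: (1/5, -18/5) → (-8/5, -18/5)
T4 translate by (2, -3): (-8/5, -18/5) → (2/5, -33/5)
T5 shear: y ← y + 2·x: (2/5, -33/5) → (2/5, -29/5)

T(p) = (2/5, -29/5)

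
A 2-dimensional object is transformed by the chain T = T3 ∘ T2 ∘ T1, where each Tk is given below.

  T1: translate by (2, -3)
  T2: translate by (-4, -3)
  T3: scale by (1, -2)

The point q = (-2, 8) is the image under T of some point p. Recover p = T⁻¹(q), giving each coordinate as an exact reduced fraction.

p = (0, 2)

T1 = [1 0 2; 0 1 -3; 0 0 1]
T2·T1 = [1 0 -2; 0 1 -6; 0 0 1]
T3·…·T1 = [1 0 -2; 0 -2 12; 0 0 1]
det M = -2; M⁻¹ = [1 0 2; 0 -1/2 6; 0 0 1]
M⁻¹ · (-2, 8)ᵀ = (0, 2)ᵀ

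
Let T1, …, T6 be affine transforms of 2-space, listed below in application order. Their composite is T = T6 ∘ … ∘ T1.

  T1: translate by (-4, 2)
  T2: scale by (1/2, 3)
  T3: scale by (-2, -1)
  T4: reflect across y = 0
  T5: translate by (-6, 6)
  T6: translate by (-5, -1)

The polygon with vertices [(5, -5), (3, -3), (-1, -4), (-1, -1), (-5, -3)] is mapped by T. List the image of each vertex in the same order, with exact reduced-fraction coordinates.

T1 translate by (-4, 2): (5, -5) → (1, -3); (3, -3) → (-1, -1); (-1, -4) → (-5, -2); (-1, -1) → (-5, 1); (-5, -3) → (-9, -1)
T2 scale by (1/2, 3): (1, -3) → (1/2, -9); (-1, -1) → (-1/2, -3); (-5, -2) → (-5/2, -6); (-5, 1) → (-5/2, 3); (-9, -1) → (-9/2, -3)
T3 scale by (-2, -1): (1/2, -9) → (-1, 9); (-1/2, -3) → (1, 3); (-5/2, -6) → (5, 6); (-5/2, 3) → (5, -3); (-9/2, -3) → (9, 3)
T4 reflect across y = 0: (-1, 9) → (-1, -9); (1, 3) → (1, -3); (5, 6) → (5, -6); (5, -3) → (5, 3); (9, 3) → (9, -3)
T5 translate by (-6, 6): (-1, -9) → (-7, -3); (1, -3) → (-5, 3); (5, -6) → (-1, 0); (5, 3) → (-1, 9); (9, -3) → (3, 3)
T6 translate by (-5, -1): (-7, -3) → (-12, -4); (-5, 3) → (-10, 2); (-1, 0) → (-6, -1); (-1, 9) → (-6, 8); (3, 3) → (-2, 2)

image vertices: (-12, -4), (-10, 2), (-6, -1), (-6, 8), (-2, 2)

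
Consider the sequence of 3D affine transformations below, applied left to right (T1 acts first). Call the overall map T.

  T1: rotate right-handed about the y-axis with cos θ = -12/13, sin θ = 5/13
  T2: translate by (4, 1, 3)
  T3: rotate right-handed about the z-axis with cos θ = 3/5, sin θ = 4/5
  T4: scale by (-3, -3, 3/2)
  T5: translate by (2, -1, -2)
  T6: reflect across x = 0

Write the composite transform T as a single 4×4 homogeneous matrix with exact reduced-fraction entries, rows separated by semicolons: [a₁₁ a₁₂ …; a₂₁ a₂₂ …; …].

T = [-108/65 -12/5 9/13 14/5; 144/65 -9/5 -12/13 -62/5; -15/26 0 -18/13 5/2; 0 0 0 1]

T1 = [-12/13 0 5/13 0; 0 1 0 0; -5/13 0 -12/13 0; 0 0 0 1]
T2·T1 = [-12/13 0 5/13 4; 0 1 0 1; -5/13 0 -12/13 3; 0 0 0 1]
T3·…·T1 = [-36/65 -4/5 3/13 8/5; -48/65 3/5 4/13 19/5; -5/13 0 -12/13 3; 0 0 0 1]
T4·…·T1 = [108/65 12/5 -9/13 -24/5; 144/65 -9/5 -12/13 -57/5; -15/26 0 -18/13 9/2; 0 0 0 1]
T5·…·T1 = [108/65 12/5 -9/13 -14/5; 144/65 -9/5 -12/13 -62/5; -15/26 0 -18/13 5/2; 0 0 0 1]
T6·…·T1 = [-108/65 -12/5 9/13 14/5; 144/65 -9/5 -12/13 -62/5; -15/26 0 -18/13 5/2; 0 0 0 1]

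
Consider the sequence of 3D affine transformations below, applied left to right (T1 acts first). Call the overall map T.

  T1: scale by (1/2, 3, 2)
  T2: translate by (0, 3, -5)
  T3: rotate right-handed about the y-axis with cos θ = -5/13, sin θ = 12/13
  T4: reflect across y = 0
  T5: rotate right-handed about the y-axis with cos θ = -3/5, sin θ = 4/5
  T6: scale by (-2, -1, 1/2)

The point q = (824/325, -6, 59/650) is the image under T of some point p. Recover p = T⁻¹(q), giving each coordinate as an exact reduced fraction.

T1 = [1/2 0 0 0; 0 3 0 0; 0 0 2 0; 0 0 0 1]
T2·T1 = [1/2 0 0 0; 0 3 0 3; 0 0 2 -5; 0 0 0 1]
T3·…·T1 = [-5/26 0 24/13 -60/13; 0 3 0 3; -6/13 0 -10/13 25/13; 0 0 0 1]
T4·…·T1 = [-5/26 0 24/13 -60/13; 0 -3 0 -3; -6/13 0 -10/13 25/13; 0 0 0 1]
T5·…·T1 = [-33/130 0 -112/65 56/13; 0 -3 0 -3; 28/65 0 -66/65 33/13; 0 0 0 1]
T6·…·T1 = [33/65 0 224/65 -112/13; 0 3 0 3; 14/65 0 -33/65 33/26; 0 0 0 1]
det M = -3; M⁻¹ = [33/65 0 224/65 0; 0 1/3 0 -1; 14/65 0 -33/65 5/2; 0 0 0 1]
M⁻¹ · (824/325, -6, 59/650)ᵀ = (8/5, -3, 3)ᵀ

p = (8/5, -3, 3)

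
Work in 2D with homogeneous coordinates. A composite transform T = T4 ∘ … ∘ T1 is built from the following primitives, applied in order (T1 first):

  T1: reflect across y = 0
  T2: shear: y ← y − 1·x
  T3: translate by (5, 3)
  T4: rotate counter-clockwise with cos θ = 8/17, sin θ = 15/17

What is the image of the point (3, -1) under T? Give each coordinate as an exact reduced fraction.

T1 reflect across y = 0: (3, -1) → (3, 1)
T2 shear: y ← y − 1·x: (3, 1) → (3, -2)
T3 translate by (5, 3): (3, -2) → (8, 1)
T4 rotate counter-clockwise with cos θ = 8/17, sin θ = 15/17: (8, 1) → (49/17, 128/17)

T(p) = (49/17, 128/17)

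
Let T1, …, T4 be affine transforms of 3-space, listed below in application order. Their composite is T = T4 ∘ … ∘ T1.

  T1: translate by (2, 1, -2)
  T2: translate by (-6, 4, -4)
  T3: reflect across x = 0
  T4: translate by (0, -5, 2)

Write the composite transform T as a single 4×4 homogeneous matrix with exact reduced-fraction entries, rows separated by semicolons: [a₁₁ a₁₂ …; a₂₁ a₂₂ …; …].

T = [-1 0 0 4; 0 1 0 0; 0 0 1 -4; 0 0 0 1]

T1 = [1 0 0 2; 0 1 0 1; 0 0 1 -2; 0 0 0 1]
T2·T1 = [1 0 0 -4; 0 1 0 5; 0 0 1 -6; 0 0 0 1]
T3·…·T1 = [-1 0 0 4; 0 1 0 5; 0 0 1 -6; 0 0 0 1]
T4·…·T1 = [-1 0 0 4; 0 1 0 0; 0 0 1 -4; 0 0 0 1]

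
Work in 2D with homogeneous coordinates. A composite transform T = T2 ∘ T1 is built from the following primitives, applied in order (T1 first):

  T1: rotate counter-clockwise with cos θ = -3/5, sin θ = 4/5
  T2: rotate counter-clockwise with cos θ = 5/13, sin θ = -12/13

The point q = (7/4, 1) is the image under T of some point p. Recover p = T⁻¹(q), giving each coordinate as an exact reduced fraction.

p = (7/4, -1)

T1 = [-3/5 -4/5 0; 4/5 -3/5 0; 0 0 1]
T2·T1 = [33/65 -56/65 0; 56/65 33/65 0; 0 0 1]
det M = 1; M⁻¹ = [33/65 56/65 0; -56/65 33/65 0; 0 0 1]
M⁻¹ · (7/4, 1)ᵀ = (7/4, -1)ᵀ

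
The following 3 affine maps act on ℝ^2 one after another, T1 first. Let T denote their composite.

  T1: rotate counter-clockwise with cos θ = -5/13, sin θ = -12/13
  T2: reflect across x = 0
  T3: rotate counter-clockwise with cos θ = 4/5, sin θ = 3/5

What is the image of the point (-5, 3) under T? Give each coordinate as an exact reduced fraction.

T1 rotate counter-clockwise with cos θ = -5/13, sin θ = -12/13: (-5, 3) → (61/13, 45/13)
T2 reflect across x = 0: (61/13, 45/13) → (-61/13, 45/13)
T3 rotate counter-clockwise with cos θ = 4/5, sin θ = 3/5: (-61/13, 45/13) → (-379/65, -3/65)

T(p) = (-379/65, -3/65)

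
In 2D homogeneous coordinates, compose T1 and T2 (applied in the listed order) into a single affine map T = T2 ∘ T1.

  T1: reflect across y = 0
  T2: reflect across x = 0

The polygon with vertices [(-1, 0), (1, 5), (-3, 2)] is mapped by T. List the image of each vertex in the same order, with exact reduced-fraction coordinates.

image vertices: (1, 0), (-1, -5), (3, -2)

T1 reflect across y = 0: (-1, 0) → (-1, 0); (1, 5) → (1, -5); (-3, 2) → (-3, -2)
T2 reflect across x = 0: (-1, 0) → (1, 0); (1, -5) → (-1, -5); (-3, -2) → (3, -2)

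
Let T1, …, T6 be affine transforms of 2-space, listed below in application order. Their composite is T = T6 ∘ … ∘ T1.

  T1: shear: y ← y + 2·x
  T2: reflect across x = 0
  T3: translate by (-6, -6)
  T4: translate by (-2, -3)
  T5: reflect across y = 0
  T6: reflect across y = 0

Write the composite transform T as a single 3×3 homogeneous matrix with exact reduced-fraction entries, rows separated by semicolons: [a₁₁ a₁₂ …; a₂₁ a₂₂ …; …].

T1 = [1 0 0; 2 1 0; 0 0 1]
T2·T1 = [-1 0 0; 2 1 0; 0 0 1]
T3·…·T1 = [-1 0 -6; 2 1 -6; 0 0 1]
T4·…·T1 = [-1 0 -8; 2 1 -9; 0 0 1]
T5·…·T1 = [-1 0 -8; -2 -1 9; 0 0 1]
T6·…·T1 = [-1 0 -8; 2 1 -9; 0 0 1]

T = [-1 0 -8; 2 1 -9; 0 0 1]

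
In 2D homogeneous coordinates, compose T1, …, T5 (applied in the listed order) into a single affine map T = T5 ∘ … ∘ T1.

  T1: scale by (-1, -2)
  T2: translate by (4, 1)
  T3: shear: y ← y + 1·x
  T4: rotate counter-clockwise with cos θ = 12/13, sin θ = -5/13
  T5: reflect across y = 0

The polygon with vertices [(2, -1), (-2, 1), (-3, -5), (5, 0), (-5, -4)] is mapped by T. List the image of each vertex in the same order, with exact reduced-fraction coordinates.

T1 scale by (-1, -2): (2, -1) → (-2, 2); (-2, 1) → (2, -2); (-3, -5) → (3, 10); (5, 0) → (-5, 0); (-5, -4) → (5, 8)
T2 translate by (4, 1): (-2, 2) → (2, 3); (2, -2) → (6, -1); (3, 10) → (7, 11); (-5, 0) → (-1, 1); (5, 8) → (9, 9)
T3 shear: y ← y + 1·x: (2, 3) → (2, 5); (6, -1) → (6, 5); (7, 11) → (7, 18); (-1, 1) → (-1, 0); (9, 9) → (9, 18)
T4 rotate counter-clockwise with cos θ = 12/13, sin θ = -5/13: (2, 5) → (49/13, 50/13); (6, 5) → (97/13, 30/13); (7, 18) → (174/13, 181/13); (-1, 0) → (-12/13, 5/13); (9, 18) → (198/13, 171/13)
T5 reflect across y = 0: (49/13, 50/13) → (49/13, -50/13); (97/13, 30/13) → (97/13, -30/13); (174/13, 181/13) → (174/13, -181/13); (-12/13, 5/13) → (-12/13, -5/13); (198/13, 171/13) → (198/13, -171/13)

image vertices: (49/13, -50/13), (97/13, -30/13), (174/13, -181/13), (-12/13, -5/13), (198/13, -171/13)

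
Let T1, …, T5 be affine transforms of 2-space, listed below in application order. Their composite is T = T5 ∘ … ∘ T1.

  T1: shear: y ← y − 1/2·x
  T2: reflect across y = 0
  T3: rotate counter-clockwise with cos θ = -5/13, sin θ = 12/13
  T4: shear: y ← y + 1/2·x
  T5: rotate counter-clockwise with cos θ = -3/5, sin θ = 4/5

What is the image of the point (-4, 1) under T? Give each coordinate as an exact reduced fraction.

T(p) = (-148/65, 239/65)

T1 shear: y ← y − 1/2·x: (-4, 1) → (-4, 3)
T2 reflect across y = 0: (-4, 3) → (-4, -3)
T3 rotate counter-clockwise with cos θ = -5/13, sin θ = 12/13: (-4, -3) → (56/13, -33/13)
T4 shear: y ← y + 1/2·x: (56/13, -33/13) → (56/13, -5/13)
T5 rotate counter-clockwise with cos θ = -3/5, sin θ = 4/5: (56/13, -5/13) → (-148/65, 239/65)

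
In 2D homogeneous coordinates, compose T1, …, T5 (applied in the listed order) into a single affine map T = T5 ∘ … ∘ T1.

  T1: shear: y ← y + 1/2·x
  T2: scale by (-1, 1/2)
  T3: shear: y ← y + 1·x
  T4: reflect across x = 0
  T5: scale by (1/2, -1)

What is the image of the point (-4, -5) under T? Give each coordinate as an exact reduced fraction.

T(p) = (-2, -1/2)

T1 shear: y ← y + 1/2·x: (-4, -5) → (-4, -7)
T2 scale by (-1, 1/2): (-4, -7) → (4, -7/2)
T3 shear: y ← y + 1·x: (4, -7/2) → (4, 1/2)
T4 reflect across x = 0: (4, 1/2) → (-4, 1/2)
T5 scale by (1/2, -1): (-4, 1/2) → (-2, -1/2)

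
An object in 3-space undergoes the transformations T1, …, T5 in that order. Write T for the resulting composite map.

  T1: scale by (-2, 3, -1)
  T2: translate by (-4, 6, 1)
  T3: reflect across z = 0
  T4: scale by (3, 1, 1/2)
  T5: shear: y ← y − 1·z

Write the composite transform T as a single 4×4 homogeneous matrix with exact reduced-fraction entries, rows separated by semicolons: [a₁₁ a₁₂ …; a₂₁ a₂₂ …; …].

T1 = [-2 0 0 0; 0 3 0 0; 0 0 -1 0; 0 0 0 1]
T2·T1 = [-2 0 0 -4; 0 3 0 6; 0 0 -1 1; 0 0 0 1]
T3·…·T1 = [-2 0 0 -4; 0 3 0 6; 0 0 1 -1; 0 0 0 1]
T4·…·T1 = [-6 0 0 -12; 0 3 0 6; 0 0 1/2 -1/2; 0 0 0 1]
T5·…·T1 = [-6 0 0 -12; 0 3 -1/2 13/2; 0 0 1/2 -1/2; 0 0 0 1]

T = [-6 0 0 -12; 0 3 -1/2 13/2; 0 0 1/2 -1/2; 0 0 0 1]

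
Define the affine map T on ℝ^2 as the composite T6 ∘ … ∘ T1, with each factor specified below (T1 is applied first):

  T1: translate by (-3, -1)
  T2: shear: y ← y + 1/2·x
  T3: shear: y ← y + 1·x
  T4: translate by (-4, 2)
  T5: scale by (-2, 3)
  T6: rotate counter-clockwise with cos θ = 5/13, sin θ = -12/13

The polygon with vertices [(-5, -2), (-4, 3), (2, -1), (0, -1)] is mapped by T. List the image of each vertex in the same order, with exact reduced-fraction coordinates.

image vertices: (-348/13, -483/13), (-124/13, -723/26), (-4/13, -285/26), (-92/13, -471/26)

T1 translate by (-3, -1): (-5, -2) → (-8, -3); (-4, 3) → (-7, 2); (2, -1) → (-1, -2); (0, -1) → (-3, -2)
T2 shear: y ← y + 1/2·x: (-8, -3) → (-8, -7); (-7, 2) → (-7, -3/2); (-1, -2) → (-1, -5/2); (-3, -2) → (-3, -7/2)
T3 shear: y ← y + 1·x: (-8, -7) → (-8, -15); (-7, -3/2) → (-7, -17/2); (-1, -5/2) → (-1, -7/2); (-3, -7/2) → (-3, -13/2)
T4 translate by (-4, 2): (-8, -15) → (-12, -13); (-7, -17/2) → (-11, -13/2); (-1, -7/2) → (-5, -3/2); (-3, -13/2) → (-7, -9/2)
T5 scale by (-2, 3): (-12, -13) → (24, -39); (-11, -13/2) → (22, -39/2); (-5, -3/2) → (10, -9/2); (-7, -9/2) → (14, -27/2)
T6 rotate counter-clockwise with cos θ = 5/13, sin θ = -12/13: (24, -39) → (-348/13, -483/13); (22, -39/2) → (-124/13, -723/26); (10, -9/2) → (-4/13, -285/26); (14, -27/2) → (-92/13, -471/26)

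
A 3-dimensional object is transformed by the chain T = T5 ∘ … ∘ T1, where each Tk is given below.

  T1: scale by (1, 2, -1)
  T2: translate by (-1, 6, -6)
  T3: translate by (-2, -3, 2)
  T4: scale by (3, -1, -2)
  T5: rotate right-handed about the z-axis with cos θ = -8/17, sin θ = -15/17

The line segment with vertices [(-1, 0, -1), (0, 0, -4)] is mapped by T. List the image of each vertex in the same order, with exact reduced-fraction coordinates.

image vertices: (3, 12, 6), (27/17, 159/17, 0)

T1 scale by (1, 2, -1): (-1, 0, -1) → (-1, 0, 1); (0, 0, -4) → (0, 0, 4)
T2 translate by (-1, 6, -6): (-1, 0, 1) → (-2, 6, -5); (0, 0, 4) → (-1, 6, -2)
T3 translate by (-2, -3, 2): (-2, 6, -5) → (-4, 3, -3); (-1, 6, -2) → (-3, 3, 0)
T4 scale by (3, -1, -2): (-4, 3, -3) → (-12, -3, 6); (-3, 3, 0) → (-9, -3, 0)
T5 rotate right-handed about the z-axis with cos θ = -8/17, sin θ = -15/17: (-12, -3, 6) → (3, 12, 6); (-9, -3, 0) → (27/17, 159/17, 0)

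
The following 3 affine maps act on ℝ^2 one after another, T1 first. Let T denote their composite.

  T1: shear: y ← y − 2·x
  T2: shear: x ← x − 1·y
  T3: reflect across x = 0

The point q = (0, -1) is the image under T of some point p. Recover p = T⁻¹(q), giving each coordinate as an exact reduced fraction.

T1 = [1 0 0; -2 1 0; 0 0 1]
T2·T1 = [3 -1 0; -2 1 0; 0 0 1]
T3·…·T1 = [-3 1 0; -2 1 0; 0 0 1]
det M = -1; M⁻¹ = [-1 1 0; -2 3 0; 0 0 1]
M⁻¹ · (0, -1)ᵀ = (-1, -3)ᵀ

p = (-1, -3)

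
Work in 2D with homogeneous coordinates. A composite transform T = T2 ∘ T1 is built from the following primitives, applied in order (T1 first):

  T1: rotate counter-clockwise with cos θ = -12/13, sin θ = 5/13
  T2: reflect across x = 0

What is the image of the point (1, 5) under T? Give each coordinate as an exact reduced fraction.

T(p) = (37/13, -55/13)

T1 rotate counter-clockwise with cos θ = -12/13, sin θ = 5/13: (1, 5) → (-37/13, -55/13)
T2 reflect across x = 0: (-37/13, -55/13) → (37/13, -55/13)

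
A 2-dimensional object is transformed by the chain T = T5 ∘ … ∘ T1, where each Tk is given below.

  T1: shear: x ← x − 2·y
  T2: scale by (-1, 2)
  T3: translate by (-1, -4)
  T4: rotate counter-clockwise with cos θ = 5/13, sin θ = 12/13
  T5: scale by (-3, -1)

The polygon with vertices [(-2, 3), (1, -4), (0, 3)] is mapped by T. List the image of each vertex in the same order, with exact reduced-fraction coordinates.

image vertices: (-33/13, -94/13), (-282/13, 180/13), (-3/13, -70/13)

T1 shear: x ← x − 2·y: (-2, 3) → (-8, 3); (1, -4) → (9, -4); (0, 3) → (-6, 3)
T2 scale by (-1, 2): (-8, 3) → (8, 6); (9, -4) → (-9, -8); (-6, 3) → (6, 6)
T3 translate by (-1, -4): (8, 6) → (7, 2); (-9, -8) → (-10, -12); (6, 6) → (5, 2)
T4 rotate counter-clockwise with cos θ = 5/13, sin θ = 12/13: (7, 2) → (11/13, 94/13); (-10, -12) → (94/13, -180/13); (5, 2) → (1/13, 70/13)
T5 scale by (-3, -1): (11/13, 94/13) → (-33/13, -94/13); (94/13, -180/13) → (-282/13, 180/13); (1/13, 70/13) → (-3/13, -70/13)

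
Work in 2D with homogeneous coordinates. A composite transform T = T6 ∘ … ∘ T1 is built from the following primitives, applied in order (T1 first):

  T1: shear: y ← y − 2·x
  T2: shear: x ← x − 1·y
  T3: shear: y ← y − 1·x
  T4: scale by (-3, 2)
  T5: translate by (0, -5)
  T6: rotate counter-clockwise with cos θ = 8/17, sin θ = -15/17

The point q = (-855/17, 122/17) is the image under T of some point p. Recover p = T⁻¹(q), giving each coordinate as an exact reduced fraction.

T1 = [1 0 0; -2 1 0; 0 0 1]
T2·T1 = [3 -1 0; -2 1 0; 0 0 1]
T3·…·T1 = [3 -1 0; -5 2 0; 0 0 1]
T4·…·T1 = [-9 3 0; -10 4 0; 0 0 1]
T5·…·T1 = [-9 3 0; -10 4 -5; 0 0 1]
T6·…·T1 = [-222/17 84/17 -75/17; 55/17 -13/17 -40/17; 0 0 1]
det M = -6; M⁻¹ = [13/102 14/17 5/2; 55/102 37/17 15/2; 0 0 1]
M⁻¹ · (-855/17, 122/17)ᵀ = (2, -4)ᵀ

p = (2, -4)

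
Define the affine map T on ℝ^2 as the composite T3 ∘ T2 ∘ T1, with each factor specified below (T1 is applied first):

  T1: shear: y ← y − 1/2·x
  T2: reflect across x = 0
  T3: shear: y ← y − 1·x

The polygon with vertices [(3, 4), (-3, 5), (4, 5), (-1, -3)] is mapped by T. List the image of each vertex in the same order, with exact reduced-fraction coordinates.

T1 shear: y ← y − 1/2·x: (3, 4) → (3, 5/2); (-3, 5) → (-3, 13/2); (4, 5) → (4, 3); (-1, -3) → (-1, -5/2)
T2 reflect across x = 0: (3, 5/2) → (-3, 5/2); (-3, 13/2) → (3, 13/2); (4, 3) → (-4, 3); (-1, -5/2) → (1, -5/2)
T3 shear: y ← y − 1·x: (-3, 5/2) → (-3, 11/2); (3, 13/2) → (3, 7/2); (-4, 3) → (-4, 7); (1, -5/2) → (1, -7/2)

image vertices: (-3, 11/2), (3, 7/2), (-4, 7), (1, -7/2)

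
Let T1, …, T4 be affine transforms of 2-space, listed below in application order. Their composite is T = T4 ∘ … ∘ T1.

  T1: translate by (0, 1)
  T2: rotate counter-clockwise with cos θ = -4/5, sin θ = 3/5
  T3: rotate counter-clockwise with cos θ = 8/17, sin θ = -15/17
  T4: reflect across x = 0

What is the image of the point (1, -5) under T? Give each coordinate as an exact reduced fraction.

T(p) = (-349/85, 32/85)

T1 translate by (0, 1): (1, -5) → (1, -4)
T2 rotate counter-clockwise with cos θ = -4/5, sin θ = 3/5: (1, -4) → (8/5, 19/5)
T3 rotate counter-clockwise with cos θ = 8/17, sin θ = -15/17: (8/5, 19/5) → (349/85, 32/85)
T4 reflect across x = 0: (349/85, 32/85) → (-349/85, 32/85)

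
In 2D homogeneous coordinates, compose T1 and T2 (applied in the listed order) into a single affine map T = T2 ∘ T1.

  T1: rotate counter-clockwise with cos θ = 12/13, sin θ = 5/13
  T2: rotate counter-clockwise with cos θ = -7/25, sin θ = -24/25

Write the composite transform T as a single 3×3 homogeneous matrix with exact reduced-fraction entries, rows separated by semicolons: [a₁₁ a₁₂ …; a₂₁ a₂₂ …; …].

T = [36/325 323/325 0; -323/325 36/325 0; 0 0 1]

T1 = [12/13 -5/13 0; 5/13 12/13 0; 0 0 1]
T2·T1 = [36/325 323/325 0; -323/325 36/325 0; 0 0 1]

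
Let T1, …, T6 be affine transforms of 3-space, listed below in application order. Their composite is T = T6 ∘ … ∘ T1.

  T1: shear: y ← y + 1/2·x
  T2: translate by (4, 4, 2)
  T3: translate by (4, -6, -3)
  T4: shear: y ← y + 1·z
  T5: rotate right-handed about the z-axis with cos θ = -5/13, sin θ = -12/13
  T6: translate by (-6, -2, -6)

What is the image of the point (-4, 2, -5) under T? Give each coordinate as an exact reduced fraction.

T(p) = (-194/13, -34/13, -12)

T1 shear: y ← y + 1/2·x: (-4, 2, -5) → (-4, 0, -5)
T2 translate by (4, 4, 2): (-4, 0, -5) → (0, 4, -3)
T3 translate by (4, -6, -3): (0, 4, -3) → (4, -2, -6)
T4 shear: y ← y + 1·z: (4, -2, -6) → (4, -8, -6)
T5 rotate right-handed about the z-axis with cos θ = -5/13, sin θ = -12/13: (4, -8, -6) → (-116/13, -8/13, -6)
T6 translate by (-6, -2, -6): (-116/13, -8/13, -6) → (-194/13, -34/13, -12)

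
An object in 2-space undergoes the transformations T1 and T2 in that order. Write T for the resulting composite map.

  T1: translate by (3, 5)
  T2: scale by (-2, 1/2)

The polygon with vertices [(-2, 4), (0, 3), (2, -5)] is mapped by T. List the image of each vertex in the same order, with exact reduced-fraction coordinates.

T1 translate by (3, 5): (-2, 4) → (1, 9); (0, 3) → (3, 8); (2, -5) → (5, 0)
T2 scale by (-2, 1/2): (1, 9) → (-2, 9/2); (3, 8) → (-6, 4); (5, 0) → (-10, 0)

image vertices: (-2, 9/2), (-6, 4), (-10, 0)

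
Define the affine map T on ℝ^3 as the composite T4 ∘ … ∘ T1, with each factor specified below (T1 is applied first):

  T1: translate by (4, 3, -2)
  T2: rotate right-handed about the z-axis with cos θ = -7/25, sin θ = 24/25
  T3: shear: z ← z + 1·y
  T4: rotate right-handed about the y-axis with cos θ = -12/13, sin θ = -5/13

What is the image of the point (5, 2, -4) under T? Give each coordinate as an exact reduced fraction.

T(p) = (157/25, 181/25, -99/25)

T1 translate by (4, 3, -2): (5, 2, -4) → (9, 5, -6)
T2 rotate right-handed about the z-axis with cos θ = -7/25, sin θ = 24/25: (9, 5, -6) → (-183/25, 181/25, -6)
T3 shear: z ← z + 1·y: (-183/25, 181/25, -6) → (-183/25, 181/25, 31/25)
T4 rotate right-handed about the y-axis with cos θ = -12/13, sin θ = -5/13: (-183/25, 181/25, 31/25) → (157/25, 181/25, -99/25)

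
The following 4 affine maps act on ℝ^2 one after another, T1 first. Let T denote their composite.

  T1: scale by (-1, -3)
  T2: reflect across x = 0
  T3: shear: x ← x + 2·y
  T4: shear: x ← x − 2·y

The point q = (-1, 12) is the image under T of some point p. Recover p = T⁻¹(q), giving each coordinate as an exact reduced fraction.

T1 = [-1 0 0; 0 -3 0; 0 0 1]
T2·T1 = [1 0 0; 0 -3 0; 0 0 1]
T3·…·T1 = [1 -6 0; 0 -3 0; 0 0 1]
T4·…·T1 = [1 0 0; 0 -3 0; 0 0 1]
det M = -3; M⁻¹ = [1 0 0; 0 -1/3 0; 0 0 1]
M⁻¹ · (-1, 12)ᵀ = (-1, -4)ᵀ

p = (-1, -4)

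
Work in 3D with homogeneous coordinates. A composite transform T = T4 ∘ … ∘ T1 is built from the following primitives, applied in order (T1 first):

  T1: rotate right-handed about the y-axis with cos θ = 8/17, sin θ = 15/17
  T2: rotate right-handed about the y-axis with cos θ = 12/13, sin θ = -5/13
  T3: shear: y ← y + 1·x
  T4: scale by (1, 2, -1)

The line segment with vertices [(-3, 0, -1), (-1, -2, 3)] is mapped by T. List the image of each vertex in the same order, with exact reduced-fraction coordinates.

T1 rotate right-handed about the y-axis with cos θ = 8/17, sin θ = 15/17: (-3, 0, -1) → (-39/17, 0, 37/17); (-1, -2, 3) → (37/17, -2, 39/17)
T2 rotate right-handed about the y-axis with cos θ = 12/13, sin θ = -5/13: (-39/17, 0, 37/17) → (-653/221, 0, 249/221); (37/17, -2, 39/17) → (249/221, -2, 653/221)
T3 shear: y ← y + 1·x: (-653/221, 0, 249/221) → (-653/221, -653/221, 249/221); (249/221, -2, 653/221) → (249/221, -193/221, 653/221)
T4 scale by (1, 2, -1): (-653/221, -653/221, 249/221) → (-653/221, -1306/221, -249/221); (249/221, -193/221, 653/221) → (249/221, -386/221, -653/221)

image vertices: (-653/221, -1306/221, -249/221), (249/221, -386/221, -653/221)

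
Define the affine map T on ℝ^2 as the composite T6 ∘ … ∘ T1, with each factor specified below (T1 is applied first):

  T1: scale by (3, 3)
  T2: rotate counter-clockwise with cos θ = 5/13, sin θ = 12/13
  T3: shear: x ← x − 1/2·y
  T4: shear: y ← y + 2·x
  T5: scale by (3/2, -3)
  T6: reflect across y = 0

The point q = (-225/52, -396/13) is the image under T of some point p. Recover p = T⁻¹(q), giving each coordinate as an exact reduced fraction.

T1 = [3 0 0; 0 3 0; 0 0 1]
T2·T1 = [15/13 -36/13 0; 36/13 15/13 0; 0 0 1]
T3·…·T1 = [-3/13 -87/26 0; 36/13 15/13 0; 0 0 1]
T4·…·T1 = [-3/13 -87/26 0; 30/13 -72/13 0; 0 0 1]
T5·…·T1 = [-9/26 -261/52 0; -90/13 216/13 0; 0 0 1]
T6·…·T1 = [-9/26 -261/52 0; 90/13 -216/13 0; 0 0 1]
det M = 81/2; M⁻¹ = [-16/39 29/234 0; -20/117 -1/117 0; 0 0 1]
M⁻¹ · (-225/52, -396/13)ᵀ = (-2, 1)ᵀ

p = (-2, 1)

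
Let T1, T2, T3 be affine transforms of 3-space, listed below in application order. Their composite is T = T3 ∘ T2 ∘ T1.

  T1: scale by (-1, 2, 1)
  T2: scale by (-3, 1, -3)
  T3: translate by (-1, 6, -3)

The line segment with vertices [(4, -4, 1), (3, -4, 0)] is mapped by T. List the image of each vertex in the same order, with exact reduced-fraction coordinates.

T1 scale by (-1, 2, 1): (4, -4, 1) → (-4, -8, 1); (3, -4, 0) → (-3, -8, 0)
T2 scale by (-3, 1, -3): (-4, -8, 1) → (12, -8, -3); (-3, -8, 0) → (9, -8, 0)
T3 translate by (-1, 6, -3): (12, -8, -3) → (11, -2, -6); (9, -8, 0) → (8, -2, -3)

image vertices: (11, -2, -6), (8, -2, -3)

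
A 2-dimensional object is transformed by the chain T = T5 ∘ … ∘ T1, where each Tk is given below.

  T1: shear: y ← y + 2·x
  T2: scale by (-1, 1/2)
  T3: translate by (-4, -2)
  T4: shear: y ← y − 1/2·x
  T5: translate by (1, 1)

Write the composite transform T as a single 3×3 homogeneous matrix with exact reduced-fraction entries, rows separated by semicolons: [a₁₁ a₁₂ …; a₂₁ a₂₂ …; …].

T1 = [1 0 0; 2 1 0; 0 0 1]
T2·T1 = [-1 0 0; 1 1/2 0; 0 0 1]
T3·…·T1 = [-1 0 -4; 1 1/2 -2; 0 0 1]
T4·…·T1 = [-1 0 -4; 3/2 1/2 0; 0 0 1]
T5·…·T1 = [-1 0 -3; 3/2 1/2 1; 0 0 1]

T = [-1 0 -3; 3/2 1/2 1; 0 0 1]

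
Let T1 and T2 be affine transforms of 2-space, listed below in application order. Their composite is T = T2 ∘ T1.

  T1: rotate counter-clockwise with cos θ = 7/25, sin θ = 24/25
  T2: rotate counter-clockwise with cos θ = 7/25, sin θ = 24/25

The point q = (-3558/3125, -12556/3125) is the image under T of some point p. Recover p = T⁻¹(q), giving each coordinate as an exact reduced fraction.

T1 = [7/25 -24/25 0; 24/25 7/25 0; 0 0 1]
T2·T1 = [-527/625 -336/625 0; 336/625 -527/625 0; 0 0 1]
det M = 1; M⁻¹ = [-527/625 336/625 0; -336/625 -527/625 0; 0 0 1]
M⁻¹ · (-3558/3125, -12556/3125)ᵀ = (-6/5, 4)ᵀ

p = (-6/5, 4)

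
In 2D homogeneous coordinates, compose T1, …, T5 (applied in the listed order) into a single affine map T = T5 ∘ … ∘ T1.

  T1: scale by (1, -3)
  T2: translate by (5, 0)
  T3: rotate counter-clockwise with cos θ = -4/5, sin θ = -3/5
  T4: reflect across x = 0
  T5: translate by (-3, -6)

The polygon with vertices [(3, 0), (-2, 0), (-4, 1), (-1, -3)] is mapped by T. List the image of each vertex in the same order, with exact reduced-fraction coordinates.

image vertices: (17/5, -54/5), (-3/5, -39/5), (-2/5, -21/5), (-26/5, -78/5)

T1 scale by (1, -3): (3, 0) → (3, 0); (-2, 0) → (-2, 0); (-4, 1) → (-4, -3); (-1, -3) → (-1, 9)
T2 translate by (5, 0): (3, 0) → (8, 0); (-2, 0) → (3, 0); (-4, -3) → (1, -3); (-1, 9) → (4, 9)
T3 rotate counter-clockwise with cos θ = -4/5, sin θ = -3/5: (8, 0) → (-32/5, -24/5); (3, 0) → (-12/5, -9/5); (1, -3) → (-13/5, 9/5); (4, 9) → (11/5, -48/5)
T4 reflect across x = 0: (-32/5, -24/5) → (32/5, -24/5); (-12/5, -9/5) → (12/5, -9/5); (-13/5, 9/5) → (13/5, 9/5); (11/5, -48/5) → (-11/5, -48/5)
T5 translate by (-3, -6): (32/5, -24/5) → (17/5, -54/5); (12/5, -9/5) → (-3/5, -39/5); (13/5, 9/5) → (-2/5, -21/5); (-11/5, -48/5) → (-26/5, -78/5)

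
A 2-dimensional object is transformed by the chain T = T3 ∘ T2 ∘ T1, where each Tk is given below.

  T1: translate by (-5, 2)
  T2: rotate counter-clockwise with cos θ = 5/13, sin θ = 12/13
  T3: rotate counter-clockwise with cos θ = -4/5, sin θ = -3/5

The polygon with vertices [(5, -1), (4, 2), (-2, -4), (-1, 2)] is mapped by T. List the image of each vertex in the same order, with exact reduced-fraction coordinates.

image vertices: (63/65, 16/65), (236/65, 127/65), (-238/65, 409/65), (12/5, 34/5)

T1 translate by (-5, 2): (5, -1) → (0, 1); (4, 2) → (-1, 4); (-2, -4) → (-7, -2); (-1, 2) → (-6, 4)
T2 rotate counter-clockwise with cos θ = 5/13, sin θ = 12/13: (0, 1) → (-12/13, 5/13); (-1, 4) → (-53/13, 8/13); (-7, -2) → (-11/13, -94/13); (-6, 4) → (-6, -4)
T3 rotate counter-clockwise with cos θ = -4/5, sin θ = -3/5: (-12/13, 5/13) → (63/65, 16/65); (-53/13, 8/13) → (236/65, 127/65); (-11/13, -94/13) → (-238/65, 409/65); (-6, -4) → (12/5, 34/5)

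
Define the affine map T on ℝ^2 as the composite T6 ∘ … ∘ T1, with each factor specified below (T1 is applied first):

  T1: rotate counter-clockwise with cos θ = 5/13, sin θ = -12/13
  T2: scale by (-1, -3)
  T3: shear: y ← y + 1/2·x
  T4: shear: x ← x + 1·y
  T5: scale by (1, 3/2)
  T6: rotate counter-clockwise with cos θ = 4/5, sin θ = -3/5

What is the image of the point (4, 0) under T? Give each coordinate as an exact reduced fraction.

T1 rotate counter-clockwise with cos θ = 5/13, sin θ = -12/13: (4, 0) → (20/13, -48/13)
T2 scale by (-1, -3): (20/13, -48/13) → (-20/13, 144/13)
T3 shear: y ← y + 1/2·x: (-20/13, 144/13) → (-20/13, 134/13)
T4 shear: x ← x + 1·y: (-20/13, 134/13) → (114/13, 134/13)
T5 scale by (1, 3/2): (114/13, 134/13) → (114/13, 201/13)
T6 rotate counter-clockwise with cos θ = 4/5, sin θ = -3/5: (114/13, 201/13) → (1059/65, 462/65)

T(p) = (1059/65, 462/65)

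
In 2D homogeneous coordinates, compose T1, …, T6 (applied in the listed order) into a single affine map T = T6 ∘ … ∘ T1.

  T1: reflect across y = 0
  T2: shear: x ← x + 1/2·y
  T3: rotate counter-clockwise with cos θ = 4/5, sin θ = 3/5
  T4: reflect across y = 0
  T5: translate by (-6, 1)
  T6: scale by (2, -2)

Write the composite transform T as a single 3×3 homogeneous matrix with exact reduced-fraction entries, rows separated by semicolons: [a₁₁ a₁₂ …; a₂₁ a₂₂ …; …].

T1 = [1 0 0; 0 -1 0; 0 0 1]
T2·T1 = [1 -1/2 0; 0 -1 0; 0 0 1]
T3·…·T1 = [4/5 1/5 0; 3/5 -11/10 0; 0 0 1]
T4·…·T1 = [4/5 1/5 0; -3/5 11/10 0; 0 0 1]
T5·…·T1 = [4/5 1/5 -6; -3/5 11/10 1; 0 0 1]
T6·…·T1 = [8/5 2/5 -12; 6/5 -11/5 -2; 0 0 1]

T = [8/5 2/5 -12; 6/5 -11/5 -2; 0 0 1]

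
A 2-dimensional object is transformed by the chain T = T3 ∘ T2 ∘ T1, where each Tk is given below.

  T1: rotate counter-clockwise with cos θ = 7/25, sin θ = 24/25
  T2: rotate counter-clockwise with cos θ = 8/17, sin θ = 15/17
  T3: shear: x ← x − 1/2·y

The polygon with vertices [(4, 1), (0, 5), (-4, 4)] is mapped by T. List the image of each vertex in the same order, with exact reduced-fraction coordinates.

T1 rotate counter-clockwise with cos θ = 7/25, sin θ = 24/25: (4, 1) → (4/25, 103/25); (0, 5) → (-24/5, 7/5); (-4, 4) → (-124/25, -68/25)
T2 rotate counter-clockwise with cos θ = 8/17, sin θ = 15/17: (4/25, 103/25) → (-89/25, 52/25); (-24/5, 7/5) → (-297/85, -304/85); (-124/25, -68/25) → (28/425, -2404/425)
T3 shear: x ← x − 1/2·y: (-89/25, 52/25) → (-23/5, 52/25); (-297/85, -304/85) → (-29/17, -304/85); (28/425, -2404/425) → (246/85, -2404/425)

image vertices: (-23/5, 52/25), (-29/17, -304/85), (246/85, -2404/425)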